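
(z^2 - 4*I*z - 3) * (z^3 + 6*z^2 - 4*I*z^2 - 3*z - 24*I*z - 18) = z^5 + 6*z^4 - 8*I*z^4 - 22*z^3 - 48*I*z^3 - 132*z^2 + 24*I*z^2 + 9*z + 144*I*z + 54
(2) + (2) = 4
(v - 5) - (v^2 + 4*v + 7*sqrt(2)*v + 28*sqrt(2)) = -v^2 - 7*sqrt(2)*v - 3*v - 28*sqrt(2) - 5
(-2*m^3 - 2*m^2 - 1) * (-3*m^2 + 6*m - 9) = 6*m^5 - 6*m^4 + 6*m^3 + 21*m^2 - 6*m + 9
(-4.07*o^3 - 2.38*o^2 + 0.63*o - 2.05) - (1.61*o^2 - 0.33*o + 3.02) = -4.07*o^3 - 3.99*o^2 + 0.96*o - 5.07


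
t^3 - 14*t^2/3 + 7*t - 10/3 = (t - 2)*(t - 5/3)*(t - 1)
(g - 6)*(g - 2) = g^2 - 8*g + 12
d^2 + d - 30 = (d - 5)*(d + 6)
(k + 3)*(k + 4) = k^2 + 7*k + 12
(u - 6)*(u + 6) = u^2 - 36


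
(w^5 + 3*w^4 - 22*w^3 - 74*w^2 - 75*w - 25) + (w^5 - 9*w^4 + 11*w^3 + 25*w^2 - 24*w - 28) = 2*w^5 - 6*w^4 - 11*w^3 - 49*w^2 - 99*w - 53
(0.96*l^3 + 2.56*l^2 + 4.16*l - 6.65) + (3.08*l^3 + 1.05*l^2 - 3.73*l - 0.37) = 4.04*l^3 + 3.61*l^2 + 0.43*l - 7.02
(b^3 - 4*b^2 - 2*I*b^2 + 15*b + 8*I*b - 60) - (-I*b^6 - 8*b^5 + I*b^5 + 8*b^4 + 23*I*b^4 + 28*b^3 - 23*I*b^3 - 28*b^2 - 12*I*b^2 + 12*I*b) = I*b^6 + 8*b^5 - I*b^5 - 8*b^4 - 23*I*b^4 - 27*b^3 + 23*I*b^3 + 24*b^2 + 10*I*b^2 + 15*b - 4*I*b - 60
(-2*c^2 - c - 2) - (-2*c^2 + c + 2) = -2*c - 4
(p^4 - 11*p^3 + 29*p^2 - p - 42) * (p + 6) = p^5 - 5*p^4 - 37*p^3 + 173*p^2 - 48*p - 252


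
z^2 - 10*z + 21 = (z - 7)*(z - 3)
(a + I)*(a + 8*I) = a^2 + 9*I*a - 8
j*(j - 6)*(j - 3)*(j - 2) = j^4 - 11*j^3 + 36*j^2 - 36*j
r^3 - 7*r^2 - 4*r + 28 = (r - 7)*(r - 2)*(r + 2)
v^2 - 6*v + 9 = (v - 3)^2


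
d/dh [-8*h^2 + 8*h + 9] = 8 - 16*h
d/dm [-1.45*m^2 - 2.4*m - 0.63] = -2.9*m - 2.4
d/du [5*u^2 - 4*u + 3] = 10*u - 4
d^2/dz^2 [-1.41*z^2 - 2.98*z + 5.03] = -2.82000000000000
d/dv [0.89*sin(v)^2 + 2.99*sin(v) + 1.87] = (1.78*sin(v) + 2.99)*cos(v)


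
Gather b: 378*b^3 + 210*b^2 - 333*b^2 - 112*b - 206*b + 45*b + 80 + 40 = 378*b^3 - 123*b^2 - 273*b + 120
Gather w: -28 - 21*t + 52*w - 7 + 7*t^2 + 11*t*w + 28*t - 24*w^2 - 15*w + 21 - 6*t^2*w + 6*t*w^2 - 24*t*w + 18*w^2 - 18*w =7*t^2 + 7*t + w^2*(6*t - 6) + w*(-6*t^2 - 13*t + 19) - 14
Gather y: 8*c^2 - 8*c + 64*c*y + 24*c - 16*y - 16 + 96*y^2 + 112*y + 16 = 8*c^2 + 16*c + 96*y^2 + y*(64*c + 96)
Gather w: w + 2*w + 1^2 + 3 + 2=3*w + 6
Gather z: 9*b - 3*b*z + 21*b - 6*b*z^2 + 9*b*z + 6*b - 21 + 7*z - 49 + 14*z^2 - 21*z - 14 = 36*b + z^2*(14 - 6*b) + z*(6*b - 14) - 84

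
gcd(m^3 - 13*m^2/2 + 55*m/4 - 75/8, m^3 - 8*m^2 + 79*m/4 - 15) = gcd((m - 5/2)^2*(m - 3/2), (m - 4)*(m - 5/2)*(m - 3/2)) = m^2 - 4*m + 15/4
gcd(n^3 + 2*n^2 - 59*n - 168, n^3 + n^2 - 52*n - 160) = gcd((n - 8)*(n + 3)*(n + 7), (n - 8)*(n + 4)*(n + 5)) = n - 8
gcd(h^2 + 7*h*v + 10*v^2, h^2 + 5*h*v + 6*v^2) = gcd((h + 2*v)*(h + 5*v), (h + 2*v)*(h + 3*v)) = h + 2*v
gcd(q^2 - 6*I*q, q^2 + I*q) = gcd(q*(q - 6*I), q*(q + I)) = q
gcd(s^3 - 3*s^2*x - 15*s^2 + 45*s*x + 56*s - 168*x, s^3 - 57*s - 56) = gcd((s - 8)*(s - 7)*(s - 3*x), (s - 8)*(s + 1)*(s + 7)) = s - 8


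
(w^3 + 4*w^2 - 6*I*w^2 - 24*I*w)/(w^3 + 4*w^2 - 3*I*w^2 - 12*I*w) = (w - 6*I)/(w - 3*I)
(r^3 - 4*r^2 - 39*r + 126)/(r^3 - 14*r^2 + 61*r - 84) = (r + 6)/(r - 4)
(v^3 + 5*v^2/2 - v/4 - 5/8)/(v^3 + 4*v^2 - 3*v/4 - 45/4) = (4*v^2 - 1)/(2*(2*v^2 + 3*v - 9))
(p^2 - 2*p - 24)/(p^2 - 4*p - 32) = (p - 6)/(p - 8)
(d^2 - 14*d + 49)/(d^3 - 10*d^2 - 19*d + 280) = (d - 7)/(d^2 - 3*d - 40)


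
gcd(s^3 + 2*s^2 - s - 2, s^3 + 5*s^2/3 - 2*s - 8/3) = s^2 + 3*s + 2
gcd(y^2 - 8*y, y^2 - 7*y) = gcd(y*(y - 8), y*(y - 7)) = y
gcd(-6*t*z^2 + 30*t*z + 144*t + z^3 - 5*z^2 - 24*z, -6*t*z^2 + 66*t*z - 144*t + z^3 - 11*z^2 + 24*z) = -6*t*z + 48*t + z^2 - 8*z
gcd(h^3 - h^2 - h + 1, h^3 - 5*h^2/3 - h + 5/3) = h^2 - 1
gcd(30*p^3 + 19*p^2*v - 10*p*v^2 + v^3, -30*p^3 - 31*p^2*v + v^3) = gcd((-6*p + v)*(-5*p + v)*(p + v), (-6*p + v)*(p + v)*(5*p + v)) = 6*p^2 + 5*p*v - v^2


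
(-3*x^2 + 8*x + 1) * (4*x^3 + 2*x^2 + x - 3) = -12*x^5 + 26*x^4 + 17*x^3 + 19*x^2 - 23*x - 3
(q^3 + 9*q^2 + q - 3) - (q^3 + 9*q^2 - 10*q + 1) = 11*q - 4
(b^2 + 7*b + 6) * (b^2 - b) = b^4 + 6*b^3 - b^2 - 6*b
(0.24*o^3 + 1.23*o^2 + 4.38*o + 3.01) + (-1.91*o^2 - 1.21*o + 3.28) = 0.24*o^3 - 0.68*o^2 + 3.17*o + 6.29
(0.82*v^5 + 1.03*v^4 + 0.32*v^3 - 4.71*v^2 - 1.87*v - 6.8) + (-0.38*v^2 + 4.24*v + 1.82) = 0.82*v^5 + 1.03*v^4 + 0.32*v^3 - 5.09*v^2 + 2.37*v - 4.98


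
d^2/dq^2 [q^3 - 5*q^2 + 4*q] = 6*q - 10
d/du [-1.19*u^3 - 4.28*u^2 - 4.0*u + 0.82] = -3.57*u^2 - 8.56*u - 4.0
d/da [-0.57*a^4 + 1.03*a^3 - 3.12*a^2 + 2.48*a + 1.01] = -2.28*a^3 + 3.09*a^2 - 6.24*a + 2.48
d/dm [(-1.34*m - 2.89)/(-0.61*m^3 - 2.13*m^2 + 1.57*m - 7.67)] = (-1.6348*m^3 - 8.1429*m^2 - 12.3114*m + 14.8151)/(0.3721*m^6 + 2.5986*m^5 + 2.6215*m^4 + 2.6692*m^3 + 35.1391*m^2 - 24.0838*m + 58.8289)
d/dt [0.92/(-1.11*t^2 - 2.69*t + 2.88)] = (2.0424*t + 2.4748)/(1.11*t^2 + 2.69*t - 2.88)^2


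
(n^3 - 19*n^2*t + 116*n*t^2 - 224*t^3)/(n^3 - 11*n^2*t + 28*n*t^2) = (n - 8*t)/n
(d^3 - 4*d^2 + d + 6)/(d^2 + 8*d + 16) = (d^3 - 4*d^2 + d + 6)/(d^2 + 8*d + 16)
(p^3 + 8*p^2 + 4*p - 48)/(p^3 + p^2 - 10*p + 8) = (p + 6)/(p - 1)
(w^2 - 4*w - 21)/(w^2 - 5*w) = (w^2 - 4*w - 21)/(w*(w - 5))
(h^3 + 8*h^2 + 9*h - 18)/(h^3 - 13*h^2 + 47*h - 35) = (h^2 + 9*h + 18)/(h^2 - 12*h + 35)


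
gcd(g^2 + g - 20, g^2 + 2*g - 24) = g - 4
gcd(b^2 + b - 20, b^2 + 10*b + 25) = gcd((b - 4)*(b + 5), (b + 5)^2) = b + 5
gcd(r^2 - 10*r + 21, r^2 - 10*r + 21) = r^2 - 10*r + 21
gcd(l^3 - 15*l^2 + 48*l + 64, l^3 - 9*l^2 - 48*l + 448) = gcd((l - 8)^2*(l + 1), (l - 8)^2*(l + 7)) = l^2 - 16*l + 64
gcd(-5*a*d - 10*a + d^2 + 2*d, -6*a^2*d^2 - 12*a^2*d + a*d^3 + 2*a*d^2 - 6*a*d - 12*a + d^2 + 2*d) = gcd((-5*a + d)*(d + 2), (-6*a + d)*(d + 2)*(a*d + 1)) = d + 2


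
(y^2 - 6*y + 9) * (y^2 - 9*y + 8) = y^4 - 15*y^3 + 71*y^2 - 129*y + 72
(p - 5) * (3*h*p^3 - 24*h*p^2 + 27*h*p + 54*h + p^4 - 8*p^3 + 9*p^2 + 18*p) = 3*h*p^4 - 39*h*p^3 + 147*h*p^2 - 81*h*p - 270*h + p^5 - 13*p^4 + 49*p^3 - 27*p^2 - 90*p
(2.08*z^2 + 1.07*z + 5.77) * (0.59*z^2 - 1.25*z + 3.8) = 1.2272*z^4 - 1.9687*z^3 + 9.9708*z^2 - 3.1465*z + 21.926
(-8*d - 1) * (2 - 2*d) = 16*d^2 - 14*d - 2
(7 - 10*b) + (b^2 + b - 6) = b^2 - 9*b + 1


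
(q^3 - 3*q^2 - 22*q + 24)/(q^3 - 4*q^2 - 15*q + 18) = (q + 4)/(q + 3)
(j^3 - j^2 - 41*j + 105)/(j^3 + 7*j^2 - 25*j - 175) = (j - 3)/(j + 5)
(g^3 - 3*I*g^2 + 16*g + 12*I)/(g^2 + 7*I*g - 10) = (g^2 - 5*I*g + 6)/(g + 5*I)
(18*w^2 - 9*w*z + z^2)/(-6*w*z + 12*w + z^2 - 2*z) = (-3*w + z)/(z - 2)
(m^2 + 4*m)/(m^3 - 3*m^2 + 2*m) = (m + 4)/(m^2 - 3*m + 2)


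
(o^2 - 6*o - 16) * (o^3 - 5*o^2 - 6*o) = o^5 - 11*o^4 + 8*o^3 + 116*o^2 + 96*o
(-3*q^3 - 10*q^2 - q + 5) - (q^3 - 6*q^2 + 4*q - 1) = -4*q^3 - 4*q^2 - 5*q + 6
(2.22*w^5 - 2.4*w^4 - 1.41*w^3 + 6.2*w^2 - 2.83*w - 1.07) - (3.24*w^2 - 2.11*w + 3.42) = 2.22*w^5 - 2.4*w^4 - 1.41*w^3 + 2.96*w^2 - 0.72*w - 4.49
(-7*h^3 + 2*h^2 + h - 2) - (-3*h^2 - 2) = -7*h^3 + 5*h^2 + h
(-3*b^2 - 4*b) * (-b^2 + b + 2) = 3*b^4 + b^3 - 10*b^2 - 8*b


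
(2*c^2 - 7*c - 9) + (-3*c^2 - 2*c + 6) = -c^2 - 9*c - 3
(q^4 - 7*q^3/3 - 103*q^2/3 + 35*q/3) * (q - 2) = q^5 - 13*q^4/3 - 89*q^3/3 + 241*q^2/3 - 70*q/3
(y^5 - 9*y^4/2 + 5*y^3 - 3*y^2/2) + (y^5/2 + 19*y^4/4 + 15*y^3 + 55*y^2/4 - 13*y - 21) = 3*y^5/2 + y^4/4 + 20*y^3 + 49*y^2/4 - 13*y - 21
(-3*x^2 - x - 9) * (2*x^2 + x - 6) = -6*x^4 - 5*x^3 - x^2 - 3*x + 54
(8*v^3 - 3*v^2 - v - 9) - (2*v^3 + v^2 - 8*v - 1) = 6*v^3 - 4*v^2 + 7*v - 8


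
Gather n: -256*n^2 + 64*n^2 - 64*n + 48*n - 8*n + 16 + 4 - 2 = -192*n^2 - 24*n + 18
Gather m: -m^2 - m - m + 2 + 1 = -m^2 - 2*m + 3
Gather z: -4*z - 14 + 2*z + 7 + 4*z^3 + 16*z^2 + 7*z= 4*z^3 + 16*z^2 + 5*z - 7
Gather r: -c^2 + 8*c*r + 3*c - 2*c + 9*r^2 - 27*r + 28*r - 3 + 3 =-c^2 + c + 9*r^2 + r*(8*c + 1)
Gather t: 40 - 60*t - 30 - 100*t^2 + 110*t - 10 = -100*t^2 + 50*t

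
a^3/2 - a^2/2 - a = a*(a/2 + 1/2)*(a - 2)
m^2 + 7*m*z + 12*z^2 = (m + 3*z)*(m + 4*z)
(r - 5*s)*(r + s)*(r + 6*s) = r^3 + 2*r^2*s - 29*r*s^2 - 30*s^3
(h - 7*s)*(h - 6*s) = h^2 - 13*h*s + 42*s^2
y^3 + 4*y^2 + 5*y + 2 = (y + 1)^2*(y + 2)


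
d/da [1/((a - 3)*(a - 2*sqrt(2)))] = ((3 - a)*(a - 2*sqrt(2))^2 + (-a + 2*sqrt(2))*(a - 3)^2)/((a - 3)^3*(a - 2*sqrt(2))^3)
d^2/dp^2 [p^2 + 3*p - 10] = 2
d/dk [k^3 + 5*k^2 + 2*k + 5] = 3*k^2 + 10*k + 2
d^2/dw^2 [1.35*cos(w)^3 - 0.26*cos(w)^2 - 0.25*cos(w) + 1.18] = -0.7625*cos(w) + 0.52*cos(2*w) - 3.0375*cos(3*w)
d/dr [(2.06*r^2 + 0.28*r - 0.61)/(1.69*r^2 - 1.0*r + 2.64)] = (-2.5332*r^2 + 12.9386*r + 0.1292)/(2.8561*r^4 - 3.38*r^3 + 9.9232*r^2 - 5.28*r + 6.9696)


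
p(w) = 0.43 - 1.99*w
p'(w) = -1.99000000000000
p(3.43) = -6.40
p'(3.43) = -1.99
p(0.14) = 0.15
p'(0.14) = -1.99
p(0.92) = -1.40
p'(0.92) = -1.99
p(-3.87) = 8.13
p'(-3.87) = -1.99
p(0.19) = 0.05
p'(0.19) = -1.99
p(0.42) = -0.41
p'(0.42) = -1.99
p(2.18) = -3.91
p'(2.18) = -1.99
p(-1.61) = 3.63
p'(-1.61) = -1.99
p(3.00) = -5.54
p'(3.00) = -1.99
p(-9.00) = 18.34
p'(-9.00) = -1.99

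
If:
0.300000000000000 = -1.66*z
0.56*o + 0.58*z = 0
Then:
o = 0.19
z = -0.18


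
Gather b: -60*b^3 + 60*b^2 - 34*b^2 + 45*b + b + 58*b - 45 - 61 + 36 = -60*b^3 + 26*b^2 + 104*b - 70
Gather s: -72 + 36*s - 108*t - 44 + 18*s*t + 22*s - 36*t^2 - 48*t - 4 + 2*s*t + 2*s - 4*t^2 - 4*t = s*(20*t + 60) - 40*t^2 - 160*t - 120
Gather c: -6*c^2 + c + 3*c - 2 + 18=-6*c^2 + 4*c + 16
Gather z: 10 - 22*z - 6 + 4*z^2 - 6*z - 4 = 4*z^2 - 28*z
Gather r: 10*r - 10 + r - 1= 11*r - 11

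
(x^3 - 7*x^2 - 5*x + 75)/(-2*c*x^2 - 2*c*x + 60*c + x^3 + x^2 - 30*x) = (x^2 - 2*x - 15)/(-2*c*x - 12*c + x^2 + 6*x)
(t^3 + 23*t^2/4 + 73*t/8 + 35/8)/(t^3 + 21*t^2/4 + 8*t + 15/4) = (t + 7/2)/(t + 3)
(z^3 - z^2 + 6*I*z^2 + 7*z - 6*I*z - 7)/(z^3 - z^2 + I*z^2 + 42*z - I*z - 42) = (z - I)/(z - 6*I)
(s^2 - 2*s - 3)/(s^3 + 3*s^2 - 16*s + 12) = (s^2 - 2*s - 3)/(s^3 + 3*s^2 - 16*s + 12)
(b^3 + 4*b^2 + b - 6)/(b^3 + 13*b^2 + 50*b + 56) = (b^2 + 2*b - 3)/(b^2 + 11*b + 28)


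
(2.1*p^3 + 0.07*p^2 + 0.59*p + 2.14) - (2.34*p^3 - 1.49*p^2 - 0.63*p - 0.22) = -0.24*p^3 + 1.56*p^2 + 1.22*p + 2.36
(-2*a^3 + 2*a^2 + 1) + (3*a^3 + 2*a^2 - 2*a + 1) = a^3 + 4*a^2 - 2*a + 2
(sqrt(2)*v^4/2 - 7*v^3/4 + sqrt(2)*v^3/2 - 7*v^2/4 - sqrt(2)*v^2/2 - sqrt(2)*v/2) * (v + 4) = sqrt(2)*v^5/2 - 7*v^4/4 + 5*sqrt(2)*v^4/2 - 35*v^3/4 + 3*sqrt(2)*v^3/2 - 7*v^2 - 5*sqrt(2)*v^2/2 - 2*sqrt(2)*v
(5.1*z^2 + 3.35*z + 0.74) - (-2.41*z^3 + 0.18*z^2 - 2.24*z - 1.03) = 2.41*z^3 + 4.92*z^2 + 5.59*z + 1.77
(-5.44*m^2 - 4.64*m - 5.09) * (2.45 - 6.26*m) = 34.0544*m^3 + 15.7184*m^2 + 20.4954*m - 12.4705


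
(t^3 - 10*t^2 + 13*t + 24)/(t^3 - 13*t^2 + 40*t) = (t^2 - 2*t - 3)/(t*(t - 5))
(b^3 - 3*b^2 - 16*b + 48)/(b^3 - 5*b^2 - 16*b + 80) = (b - 3)/(b - 5)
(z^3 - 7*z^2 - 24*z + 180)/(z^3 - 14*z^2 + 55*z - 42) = (z^2 - z - 30)/(z^2 - 8*z + 7)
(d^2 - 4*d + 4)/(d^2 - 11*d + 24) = (d^2 - 4*d + 4)/(d^2 - 11*d + 24)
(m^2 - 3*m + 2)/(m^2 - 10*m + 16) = (m - 1)/(m - 8)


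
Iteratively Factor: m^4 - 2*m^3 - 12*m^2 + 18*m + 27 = (m + 1)*(m^3 - 3*m^2 - 9*m + 27) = (m - 3)*(m + 1)*(m^2 - 9) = (m - 3)^2*(m + 1)*(m + 3)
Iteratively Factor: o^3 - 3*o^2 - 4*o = (o)*(o^2 - 3*o - 4) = o*(o - 4)*(o + 1)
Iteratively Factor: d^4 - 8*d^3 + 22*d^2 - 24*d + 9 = (d - 3)*(d^3 - 5*d^2 + 7*d - 3) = (d - 3)^2*(d^2 - 2*d + 1) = (d - 3)^2*(d - 1)*(d - 1)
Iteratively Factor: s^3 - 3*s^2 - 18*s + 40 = (s - 5)*(s^2 + 2*s - 8) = (s - 5)*(s - 2)*(s + 4)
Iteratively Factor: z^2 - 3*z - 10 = (z + 2)*(z - 5)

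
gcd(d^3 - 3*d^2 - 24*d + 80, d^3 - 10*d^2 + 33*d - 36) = d - 4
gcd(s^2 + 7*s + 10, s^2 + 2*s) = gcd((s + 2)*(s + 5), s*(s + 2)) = s + 2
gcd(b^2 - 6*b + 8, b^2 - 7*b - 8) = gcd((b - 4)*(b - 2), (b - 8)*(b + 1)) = 1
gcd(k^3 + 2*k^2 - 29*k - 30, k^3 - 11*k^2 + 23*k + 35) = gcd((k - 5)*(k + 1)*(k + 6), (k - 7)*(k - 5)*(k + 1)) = k^2 - 4*k - 5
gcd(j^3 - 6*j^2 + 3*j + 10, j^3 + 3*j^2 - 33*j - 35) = j^2 - 4*j - 5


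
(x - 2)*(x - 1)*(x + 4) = x^3 + x^2 - 10*x + 8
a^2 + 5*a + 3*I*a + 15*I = (a + 5)*(a + 3*I)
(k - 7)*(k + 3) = k^2 - 4*k - 21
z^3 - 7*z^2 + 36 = (z - 6)*(z - 3)*(z + 2)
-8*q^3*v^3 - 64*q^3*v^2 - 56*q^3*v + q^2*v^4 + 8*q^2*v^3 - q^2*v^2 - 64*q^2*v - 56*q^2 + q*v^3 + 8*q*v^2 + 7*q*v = (-8*q + v)*(v + 7)*(q*v + 1)*(q*v + q)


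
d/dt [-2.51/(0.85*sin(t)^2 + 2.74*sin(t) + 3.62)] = (4.267*sin(t) + 6.8774)*cos(t)/(0.85*sin(t)^2 + 2.74*sin(t) + 3.62)^2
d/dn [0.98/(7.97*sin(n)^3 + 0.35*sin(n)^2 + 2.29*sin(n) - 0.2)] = (-0.686*sin(n) + 11.7159*cos(2*n) - 13.9601)*cos(n)/(7.97*sin(n)^3 + 0.35*sin(n)^2 + 2.29*sin(n) - 0.2)^2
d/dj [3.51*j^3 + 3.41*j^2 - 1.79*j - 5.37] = 10.53*j^2 + 6.82*j - 1.79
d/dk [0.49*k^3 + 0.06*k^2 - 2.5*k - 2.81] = 1.47*k^2 + 0.12*k - 2.5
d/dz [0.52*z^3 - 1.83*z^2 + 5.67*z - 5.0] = 1.56*z^2 - 3.66*z + 5.67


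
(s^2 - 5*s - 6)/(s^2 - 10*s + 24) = (s + 1)/(s - 4)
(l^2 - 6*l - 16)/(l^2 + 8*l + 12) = (l - 8)/(l + 6)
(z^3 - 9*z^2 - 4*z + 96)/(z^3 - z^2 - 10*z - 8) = (z^2 - 5*z - 24)/(z^2 + 3*z + 2)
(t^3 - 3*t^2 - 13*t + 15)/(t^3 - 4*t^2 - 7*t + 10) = (t + 3)/(t + 2)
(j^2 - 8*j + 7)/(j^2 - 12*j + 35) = (j - 1)/(j - 5)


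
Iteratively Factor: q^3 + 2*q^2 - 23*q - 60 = (q + 3)*(q^2 - q - 20) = (q - 5)*(q + 3)*(q + 4)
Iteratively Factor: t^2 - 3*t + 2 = (t - 2)*(t - 1)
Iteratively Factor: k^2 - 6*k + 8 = (k - 2)*(k - 4)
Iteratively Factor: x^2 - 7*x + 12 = (x - 3)*(x - 4)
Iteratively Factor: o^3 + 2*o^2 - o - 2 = (o - 1)*(o^2 + 3*o + 2) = (o - 1)*(o + 1)*(o + 2)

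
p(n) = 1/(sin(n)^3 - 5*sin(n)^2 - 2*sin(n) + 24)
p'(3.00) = -0.00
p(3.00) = 0.04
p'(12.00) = -0.00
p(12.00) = 0.04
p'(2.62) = -0.01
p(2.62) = 0.05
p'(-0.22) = -0.00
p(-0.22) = 0.04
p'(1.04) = 0.01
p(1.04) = 0.05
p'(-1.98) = 0.01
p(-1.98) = 0.05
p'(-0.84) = -0.01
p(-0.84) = 0.04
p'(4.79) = -0.00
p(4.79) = 0.05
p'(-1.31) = -0.01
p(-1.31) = 0.05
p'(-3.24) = -0.01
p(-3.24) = 0.04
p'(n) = (-3*sin(n)^2*cos(n) + 10*sin(n)*cos(n) + 2*cos(n))/(sin(n)^3 - 5*sin(n)^2 - 2*sin(n) + 24)^2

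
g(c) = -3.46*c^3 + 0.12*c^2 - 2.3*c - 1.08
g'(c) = -10.38*c^2 + 0.24*c - 2.3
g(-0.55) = 0.80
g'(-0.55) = -5.57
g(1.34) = -12.27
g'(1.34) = -20.62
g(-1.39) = 11.64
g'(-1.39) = -22.69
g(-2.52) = 60.85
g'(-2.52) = -68.82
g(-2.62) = 68.00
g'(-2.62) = -74.18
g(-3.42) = 146.60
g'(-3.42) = -124.53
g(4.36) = -295.60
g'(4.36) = -198.57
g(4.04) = -236.56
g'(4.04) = -170.75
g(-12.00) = 6022.68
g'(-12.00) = -1499.90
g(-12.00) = 6022.68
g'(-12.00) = -1499.90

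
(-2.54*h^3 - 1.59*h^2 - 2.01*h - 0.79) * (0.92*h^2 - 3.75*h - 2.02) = -2.3368*h^5 + 8.0622*h^4 + 9.2441*h^3 + 10.0225*h^2 + 7.0227*h + 1.5958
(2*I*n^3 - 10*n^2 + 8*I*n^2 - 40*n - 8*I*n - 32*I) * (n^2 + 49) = 2*I*n^5 - 10*n^4 + 8*I*n^4 - 40*n^3 + 90*I*n^3 - 490*n^2 + 360*I*n^2 - 1960*n - 392*I*n - 1568*I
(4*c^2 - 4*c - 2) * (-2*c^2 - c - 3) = -8*c^4 + 4*c^3 - 4*c^2 + 14*c + 6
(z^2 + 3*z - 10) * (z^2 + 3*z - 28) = z^4 + 6*z^3 - 29*z^2 - 114*z + 280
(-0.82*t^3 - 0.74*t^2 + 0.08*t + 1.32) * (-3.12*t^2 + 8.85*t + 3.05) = 2.5584*t^5 - 4.9482*t^4 - 9.2996*t^3 - 5.6674*t^2 + 11.926*t + 4.026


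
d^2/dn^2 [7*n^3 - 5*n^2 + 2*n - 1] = 42*n - 10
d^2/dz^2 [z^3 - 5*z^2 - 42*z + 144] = 6*z - 10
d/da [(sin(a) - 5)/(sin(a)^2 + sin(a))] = (-cos(a) + 10/tan(a) + 5*cos(a)/sin(a)^2)/(sin(a) + 1)^2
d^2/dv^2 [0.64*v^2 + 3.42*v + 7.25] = 1.28000000000000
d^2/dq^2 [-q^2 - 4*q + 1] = -2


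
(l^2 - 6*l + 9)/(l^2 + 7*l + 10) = (l^2 - 6*l + 9)/(l^2 + 7*l + 10)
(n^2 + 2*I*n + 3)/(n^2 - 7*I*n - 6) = (n + 3*I)/(n - 6*I)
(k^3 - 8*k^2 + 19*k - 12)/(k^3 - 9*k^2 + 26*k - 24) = (k - 1)/(k - 2)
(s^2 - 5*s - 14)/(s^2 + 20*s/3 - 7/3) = 3*(s^2 - 5*s - 14)/(3*s^2 + 20*s - 7)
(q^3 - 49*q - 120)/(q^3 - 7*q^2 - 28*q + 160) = (q + 3)/(q - 4)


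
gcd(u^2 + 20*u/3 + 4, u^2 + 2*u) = 1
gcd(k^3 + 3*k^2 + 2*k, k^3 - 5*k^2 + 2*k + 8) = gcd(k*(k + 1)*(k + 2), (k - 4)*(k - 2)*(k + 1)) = k + 1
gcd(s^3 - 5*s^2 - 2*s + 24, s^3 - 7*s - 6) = s^2 - s - 6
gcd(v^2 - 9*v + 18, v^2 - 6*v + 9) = v - 3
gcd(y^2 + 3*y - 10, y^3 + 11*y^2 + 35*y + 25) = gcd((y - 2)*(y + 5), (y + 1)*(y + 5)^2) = y + 5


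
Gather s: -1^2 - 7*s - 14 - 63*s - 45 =-70*s - 60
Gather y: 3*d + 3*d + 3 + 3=6*d + 6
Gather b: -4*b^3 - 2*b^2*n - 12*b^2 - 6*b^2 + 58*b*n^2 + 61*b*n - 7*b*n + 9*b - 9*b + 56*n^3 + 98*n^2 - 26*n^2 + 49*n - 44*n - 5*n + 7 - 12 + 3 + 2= -4*b^3 + b^2*(-2*n - 18) + b*(58*n^2 + 54*n) + 56*n^3 + 72*n^2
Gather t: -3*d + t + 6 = -3*d + t + 6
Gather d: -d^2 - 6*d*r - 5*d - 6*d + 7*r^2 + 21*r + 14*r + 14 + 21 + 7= -d^2 + d*(-6*r - 11) + 7*r^2 + 35*r + 42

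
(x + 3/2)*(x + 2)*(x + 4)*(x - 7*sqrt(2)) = x^4 - 7*sqrt(2)*x^3 + 15*x^3/2 - 105*sqrt(2)*x^2/2 + 17*x^2 - 119*sqrt(2)*x + 12*x - 84*sqrt(2)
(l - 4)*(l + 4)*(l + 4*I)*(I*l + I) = I*l^4 - 4*l^3 + I*l^3 - 4*l^2 - 16*I*l^2 + 64*l - 16*I*l + 64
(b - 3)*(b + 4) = b^2 + b - 12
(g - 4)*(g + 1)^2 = g^3 - 2*g^2 - 7*g - 4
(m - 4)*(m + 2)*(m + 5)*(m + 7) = m^4 + 10*m^3 + 3*m^2 - 166*m - 280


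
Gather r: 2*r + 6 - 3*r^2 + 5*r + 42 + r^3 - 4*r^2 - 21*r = r^3 - 7*r^2 - 14*r + 48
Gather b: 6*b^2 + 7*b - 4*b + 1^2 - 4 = 6*b^2 + 3*b - 3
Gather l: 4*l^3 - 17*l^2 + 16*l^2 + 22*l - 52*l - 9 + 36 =4*l^3 - l^2 - 30*l + 27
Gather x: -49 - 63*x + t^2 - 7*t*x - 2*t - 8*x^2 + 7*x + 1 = t^2 - 2*t - 8*x^2 + x*(-7*t - 56) - 48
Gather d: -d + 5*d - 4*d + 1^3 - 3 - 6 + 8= 0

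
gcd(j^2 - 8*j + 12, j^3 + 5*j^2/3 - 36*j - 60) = j - 6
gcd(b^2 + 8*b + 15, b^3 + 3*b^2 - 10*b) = b + 5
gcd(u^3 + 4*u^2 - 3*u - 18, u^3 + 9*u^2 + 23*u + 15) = u + 3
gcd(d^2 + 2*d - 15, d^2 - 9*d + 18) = d - 3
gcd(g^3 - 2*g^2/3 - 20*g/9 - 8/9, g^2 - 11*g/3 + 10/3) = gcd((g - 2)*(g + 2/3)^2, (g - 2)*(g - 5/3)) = g - 2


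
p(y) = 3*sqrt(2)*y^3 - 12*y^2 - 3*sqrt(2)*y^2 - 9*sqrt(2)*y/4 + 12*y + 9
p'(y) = 9*sqrt(2)*y^2 - 24*y - 6*sqrt(2)*y - 9*sqrt(2)/4 + 12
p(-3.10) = -300.82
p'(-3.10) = 231.84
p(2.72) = -1.81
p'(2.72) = 14.62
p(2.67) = -2.49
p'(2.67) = 12.82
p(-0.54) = -1.17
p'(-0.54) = 30.07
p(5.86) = 356.65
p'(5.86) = 255.53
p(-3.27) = -341.86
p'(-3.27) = 251.14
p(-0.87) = -13.76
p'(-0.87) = 46.71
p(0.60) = 9.36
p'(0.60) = -6.09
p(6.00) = 393.58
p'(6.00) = 272.11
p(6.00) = 393.58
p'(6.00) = 272.11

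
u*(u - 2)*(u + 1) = u^3 - u^2 - 2*u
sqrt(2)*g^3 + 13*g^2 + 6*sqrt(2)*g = g*(g + 6*sqrt(2))*(sqrt(2)*g + 1)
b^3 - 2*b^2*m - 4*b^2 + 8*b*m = b*(b - 4)*(b - 2*m)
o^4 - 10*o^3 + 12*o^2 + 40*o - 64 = (o - 8)*(o - 2)^2*(o + 2)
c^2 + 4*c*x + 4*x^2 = (c + 2*x)^2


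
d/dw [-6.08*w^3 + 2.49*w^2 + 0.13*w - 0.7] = -18.24*w^2 + 4.98*w + 0.13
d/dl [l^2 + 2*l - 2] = 2*l + 2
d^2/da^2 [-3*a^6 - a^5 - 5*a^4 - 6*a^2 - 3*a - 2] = -90*a^4 - 20*a^3 - 60*a^2 - 12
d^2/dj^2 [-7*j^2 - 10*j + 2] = -14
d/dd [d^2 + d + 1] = 2*d + 1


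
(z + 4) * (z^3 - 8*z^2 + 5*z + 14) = z^4 - 4*z^3 - 27*z^2 + 34*z + 56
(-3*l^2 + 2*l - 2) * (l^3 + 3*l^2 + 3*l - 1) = -3*l^5 - 7*l^4 - 5*l^3 + 3*l^2 - 8*l + 2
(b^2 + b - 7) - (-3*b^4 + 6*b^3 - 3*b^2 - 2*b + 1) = 3*b^4 - 6*b^3 + 4*b^2 + 3*b - 8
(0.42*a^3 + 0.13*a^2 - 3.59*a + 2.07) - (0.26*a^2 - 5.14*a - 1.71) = 0.42*a^3 - 0.13*a^2 + 1.55*a + 3.78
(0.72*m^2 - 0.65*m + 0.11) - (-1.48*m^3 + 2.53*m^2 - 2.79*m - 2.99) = 1.48*m^3 - 1.81*m^2 + 2.14*m + 3.1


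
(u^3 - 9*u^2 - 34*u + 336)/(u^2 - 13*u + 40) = (u^2 - u - 42)/(u - 5)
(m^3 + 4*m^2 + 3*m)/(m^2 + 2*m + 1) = m*(m + 3)/(m + 1)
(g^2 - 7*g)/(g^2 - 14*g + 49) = g/(g - 7)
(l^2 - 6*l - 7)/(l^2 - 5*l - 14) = (l + 1)/(l + 2)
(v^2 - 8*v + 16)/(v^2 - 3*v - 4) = (v - 4)/(v + 1)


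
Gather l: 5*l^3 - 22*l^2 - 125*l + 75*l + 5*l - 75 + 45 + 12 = 5*l^3 - 22*l^2 - 45*l - 18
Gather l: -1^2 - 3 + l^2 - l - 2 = l^2 - l - 6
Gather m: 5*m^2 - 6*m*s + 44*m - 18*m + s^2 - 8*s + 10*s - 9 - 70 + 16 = 5*m^2 + m*(26 - 6*s) + s^2 + 2*s - 63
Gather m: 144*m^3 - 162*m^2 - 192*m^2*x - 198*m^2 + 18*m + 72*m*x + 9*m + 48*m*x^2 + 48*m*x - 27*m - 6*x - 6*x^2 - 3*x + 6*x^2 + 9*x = 144*m^3 + m^2*(-192*x - 360) + m*(48*x^2 + 120*x)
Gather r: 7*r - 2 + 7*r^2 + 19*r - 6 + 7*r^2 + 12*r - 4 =14*r^2 + 38*r - 12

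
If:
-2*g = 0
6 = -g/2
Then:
No Solution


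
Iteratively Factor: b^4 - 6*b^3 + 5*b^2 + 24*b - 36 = (b - 3)*(b^3 - 3*b^2 - 4*b + 12) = (b - 3)^2*(b^2 - 4) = (b - 3)^2*(b - 2)*(b + 2)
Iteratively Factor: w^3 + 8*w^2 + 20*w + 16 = (w + 2)*(w^2 + 6*w + 8) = (w + 2)*(w + 4)*(w + 2)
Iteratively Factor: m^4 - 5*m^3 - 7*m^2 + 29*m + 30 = (m + 1)*(m^3 - 6*m^2 - m + 30) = (m + 1)*(m + 2)*(m^2 - 8*m + 15) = (m - 5)*(m + 1)*(m + 2)*(m - 3)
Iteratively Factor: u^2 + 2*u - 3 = (u - 1)*(u + 3)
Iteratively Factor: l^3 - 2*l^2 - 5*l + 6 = (l + 2)*(l^2 - 4*l + 3) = (l - 1)*(l + 2)*(l - 3)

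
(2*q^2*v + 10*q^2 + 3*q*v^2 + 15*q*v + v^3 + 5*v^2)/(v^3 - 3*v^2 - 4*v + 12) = (2*q^2*v + 10*q^2 + 3*q*v^2 + 15*q*v + v^3 + 5*v^2)/(v^3 - 3*v^2 - 4*v + 12)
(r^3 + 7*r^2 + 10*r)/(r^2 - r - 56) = r*(r^2 + 7*r + 10)/(r^2 - r - 56)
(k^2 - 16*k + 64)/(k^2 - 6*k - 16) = (k - 8)/(k + 2)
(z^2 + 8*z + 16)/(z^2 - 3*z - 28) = (z + 4)/(z - 7)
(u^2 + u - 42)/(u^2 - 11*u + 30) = (u + 7)/(u - 5)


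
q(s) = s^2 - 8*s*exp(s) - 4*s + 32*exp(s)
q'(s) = -8*s*exp(s) + 2*s + 24*exp(s) - 4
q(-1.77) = 18.08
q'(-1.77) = -1.04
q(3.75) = 84.10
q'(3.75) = -251.63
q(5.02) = -1230.40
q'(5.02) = -2440.77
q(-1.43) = 18.16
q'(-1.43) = 1.62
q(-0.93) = 20.15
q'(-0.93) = 6.54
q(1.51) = 86.41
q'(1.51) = 52.98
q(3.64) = 108.39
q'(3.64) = -191.75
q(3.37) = 144.43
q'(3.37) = -83.33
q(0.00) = 32.00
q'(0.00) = 20.00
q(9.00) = -324078.36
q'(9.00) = -388934.03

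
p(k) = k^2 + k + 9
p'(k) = 2*k + 1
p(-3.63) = 18.55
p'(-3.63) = -6.26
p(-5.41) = 32.86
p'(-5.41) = -9.82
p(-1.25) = 9.31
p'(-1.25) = -1.50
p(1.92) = 14.61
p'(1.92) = 4.84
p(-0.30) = 8.79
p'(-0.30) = 0.40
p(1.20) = 11.64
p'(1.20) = 3.40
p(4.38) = 32.56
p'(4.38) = 9.76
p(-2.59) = 13.12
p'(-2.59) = -4.18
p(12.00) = 165.00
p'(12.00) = 25.00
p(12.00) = 165.00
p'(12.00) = 25.00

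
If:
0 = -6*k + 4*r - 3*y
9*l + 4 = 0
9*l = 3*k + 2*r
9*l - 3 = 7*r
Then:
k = -2/3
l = -4/9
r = -1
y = 0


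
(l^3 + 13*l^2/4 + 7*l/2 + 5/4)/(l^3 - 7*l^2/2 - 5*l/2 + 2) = (4*l^2 + 9*l + 5)/(2*(2*l^2 - 9*l + 4))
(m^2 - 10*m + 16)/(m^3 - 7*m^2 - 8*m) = (m - 2)/(m*(m + 1))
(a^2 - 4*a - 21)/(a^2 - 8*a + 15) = (a^2 - 4*a - 21)/(a^2 - 8*a + 15)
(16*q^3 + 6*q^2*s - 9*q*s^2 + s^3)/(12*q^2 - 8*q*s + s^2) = (8*q^2 + 7*q*s - s^2)/(6*q - s)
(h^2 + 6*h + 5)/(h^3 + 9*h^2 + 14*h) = (h^2 + 6*h + 5)/(h*(h^2 + 9*h + 14))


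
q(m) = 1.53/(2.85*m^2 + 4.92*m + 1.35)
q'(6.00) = -0.00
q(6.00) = 0.01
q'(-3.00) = 0.12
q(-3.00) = 0.12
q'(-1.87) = 1.96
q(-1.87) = 0.72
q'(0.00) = -4.13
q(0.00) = 1.13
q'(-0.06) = -6.17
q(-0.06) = 1.44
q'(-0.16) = -15.17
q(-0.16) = 2.41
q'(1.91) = -0.05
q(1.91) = 0.07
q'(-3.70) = 0.05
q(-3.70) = 0.07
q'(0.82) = -0.28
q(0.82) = 0.21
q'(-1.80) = 2.74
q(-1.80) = 0.89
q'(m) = 1.53*(-5.7*m - 4.92)/(2.85*m^2 + 4.92*m + 1.35)^2 = (-8.721*m - 7.5276)/(2.85*m^2 + 4.92*m + 1.35)^2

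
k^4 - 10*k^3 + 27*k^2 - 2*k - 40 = (k - 5)*(k - 4)*(k - 2)*(k + 1)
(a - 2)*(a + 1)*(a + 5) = a^3 + 4*a^2 - 7*a - 10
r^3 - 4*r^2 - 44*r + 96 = (r - 8)*(r - 2)*(r + 6)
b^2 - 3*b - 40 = (b - 8)*(b + 5)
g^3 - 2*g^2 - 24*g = g*(g - 6)*(g + 4)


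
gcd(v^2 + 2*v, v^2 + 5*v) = v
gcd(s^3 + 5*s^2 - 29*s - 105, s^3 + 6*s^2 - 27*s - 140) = s^2 + 2*s - 35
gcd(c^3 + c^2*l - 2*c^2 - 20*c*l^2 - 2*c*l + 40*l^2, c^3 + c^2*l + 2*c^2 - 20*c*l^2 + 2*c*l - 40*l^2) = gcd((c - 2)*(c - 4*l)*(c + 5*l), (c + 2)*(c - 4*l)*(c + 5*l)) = c^2 + c*l - 20*l^2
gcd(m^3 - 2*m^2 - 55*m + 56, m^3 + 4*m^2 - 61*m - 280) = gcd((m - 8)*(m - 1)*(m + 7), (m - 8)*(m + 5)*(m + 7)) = m^2 - m - 56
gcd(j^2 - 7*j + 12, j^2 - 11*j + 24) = j - 3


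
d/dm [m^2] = 2*m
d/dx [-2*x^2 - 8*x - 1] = -4*x - 8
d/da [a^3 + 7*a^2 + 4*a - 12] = 3*a^2 + 14*a + 4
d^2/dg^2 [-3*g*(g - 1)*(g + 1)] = -18*g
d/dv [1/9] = 0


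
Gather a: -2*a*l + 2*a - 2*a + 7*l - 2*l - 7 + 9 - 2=-2*a*l + 5*l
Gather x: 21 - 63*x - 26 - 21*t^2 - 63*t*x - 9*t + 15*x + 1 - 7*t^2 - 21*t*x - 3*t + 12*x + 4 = -28*t^2 - 12*t + x*(-84*t - 36)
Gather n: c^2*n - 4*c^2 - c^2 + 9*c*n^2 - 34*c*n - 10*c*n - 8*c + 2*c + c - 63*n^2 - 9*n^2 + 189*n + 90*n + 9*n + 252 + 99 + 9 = -5*c^2 - 5*c + n^2*(9*c - 72) + n*(c^2 - 44*c + 288) + 360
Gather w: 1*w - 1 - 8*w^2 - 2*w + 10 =-8*w^2 - w + 9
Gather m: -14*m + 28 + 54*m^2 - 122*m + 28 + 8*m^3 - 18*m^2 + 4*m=8*m^3 + 36*m^2 - 132*m + 56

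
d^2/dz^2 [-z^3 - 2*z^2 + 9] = -6*z - 4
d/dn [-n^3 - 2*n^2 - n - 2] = -3*n^2 - 4*n - 1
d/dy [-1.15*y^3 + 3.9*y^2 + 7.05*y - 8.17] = -3.45*y^2 + 7.8*y + 7.05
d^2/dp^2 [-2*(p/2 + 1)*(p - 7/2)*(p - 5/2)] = 8 - 6*p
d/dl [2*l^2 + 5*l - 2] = 4*l + 5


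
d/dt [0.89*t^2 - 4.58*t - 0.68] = 1.78*t - 4.58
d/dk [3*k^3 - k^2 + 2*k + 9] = 9*k^2 - 2*k + 2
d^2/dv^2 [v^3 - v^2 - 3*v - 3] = 6*v - 2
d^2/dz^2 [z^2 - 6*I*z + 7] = 2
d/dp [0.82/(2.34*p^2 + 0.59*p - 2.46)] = (-3.8376*p - 0.4838)/(2.34*p^2 + 0.59*p - 2.46)^2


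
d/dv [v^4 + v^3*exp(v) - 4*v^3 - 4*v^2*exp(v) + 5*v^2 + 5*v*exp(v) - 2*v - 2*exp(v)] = v^3*exp(v) + 4*v^3 - v^2*exp(v) - 12*v^2 - 3*v*exp(v) + 10*v + 3*exp(v) - 2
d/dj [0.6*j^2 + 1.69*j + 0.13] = 1.2*j + 1.69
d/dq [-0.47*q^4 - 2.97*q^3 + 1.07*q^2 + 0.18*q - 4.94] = -1.88*q^3 - 8.91*q^2 + 2.14*q + 0.18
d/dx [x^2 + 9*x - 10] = 2*x + 9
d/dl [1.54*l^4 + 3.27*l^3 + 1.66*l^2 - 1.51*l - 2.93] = 6.16*l^3 + 9.81*l^2 + 3.32*l - 1.51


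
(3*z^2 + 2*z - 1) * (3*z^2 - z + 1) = 9*z^4 + 3*z^3 - 2*z^2 + 3*z - 1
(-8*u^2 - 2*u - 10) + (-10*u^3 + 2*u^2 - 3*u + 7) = -10*u^3 - 6*u^2 - 5*u - 3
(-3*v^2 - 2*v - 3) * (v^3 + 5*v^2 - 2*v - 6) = -3*v^5 - 17*v^4 - 7*v^3 + 7*v^2 + 18*v + 18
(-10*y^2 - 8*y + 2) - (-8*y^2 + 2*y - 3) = -2*y^2 - 10*y + 5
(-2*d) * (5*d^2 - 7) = -10*d^3 + 14*d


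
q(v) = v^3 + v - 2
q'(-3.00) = 28.00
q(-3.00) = -32.00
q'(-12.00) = 433.00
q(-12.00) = -1742.00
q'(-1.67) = 9.37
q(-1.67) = -8.33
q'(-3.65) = 40.97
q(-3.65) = -54.28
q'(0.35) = 1.37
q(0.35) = -1.61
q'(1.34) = 6.39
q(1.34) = 1.75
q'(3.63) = 40.53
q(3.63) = 49.46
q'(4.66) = 66.15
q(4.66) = 103.85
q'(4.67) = 66.43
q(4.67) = 104.52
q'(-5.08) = 78.42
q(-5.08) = -138.18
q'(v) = 3*v^2 + 1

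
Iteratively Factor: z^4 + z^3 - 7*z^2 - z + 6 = (z + 3)*(z^3 - 2*z^2 - z + 2) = (z - 1)*(z + 3)*(z^2 - z - 2) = (z - 2)*(z - 1)*(z + 3)*(z + 1)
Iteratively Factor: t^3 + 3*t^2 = (t)*(t^2 + 3*t) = t^2*(t + 3)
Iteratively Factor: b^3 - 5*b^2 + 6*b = (b - 3)*(b^2 - 2*b) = (b - 3)*(b - 2)*(b)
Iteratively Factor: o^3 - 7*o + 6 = (o - 1)*(o^2 + o - 6) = (o - 2)*(o - 1)*(o + 3)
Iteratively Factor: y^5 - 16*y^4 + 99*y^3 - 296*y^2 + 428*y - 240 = (y - 5)*(y^4 - 11*y^3 + 44*y^2 - 76*y + 48) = (y - 5)*(y - 3)*(y^3 - 8*y^2 + 20*y - 16) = (y - 5)*(y - 4)*(y - 3)*(y^2 - 4*y + 4) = (y - 5)*(y - 4)*(y - 3)*(y - 2)*(y - 2)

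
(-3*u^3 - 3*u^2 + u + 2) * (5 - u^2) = 3*u^5 + 3*u^4 - 16*u^3 - 17*u^2 + 5*u + 10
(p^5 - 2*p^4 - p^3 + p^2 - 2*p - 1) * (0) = 0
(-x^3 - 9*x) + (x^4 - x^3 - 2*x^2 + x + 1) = x^4 - 2*x^3 - 2*x^2 - 8*x + 1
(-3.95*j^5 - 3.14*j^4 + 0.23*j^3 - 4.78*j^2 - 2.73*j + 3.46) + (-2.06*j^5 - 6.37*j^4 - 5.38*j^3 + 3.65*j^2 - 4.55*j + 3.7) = -6.01*j^5 - 9.51*j^4 - 5.15*j^3 - 1.13*j^2 - 7.28*j + 7.16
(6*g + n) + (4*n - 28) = 6*g + 5*n - 28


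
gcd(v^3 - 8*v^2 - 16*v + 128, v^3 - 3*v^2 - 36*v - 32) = v^2 - 4*v - 32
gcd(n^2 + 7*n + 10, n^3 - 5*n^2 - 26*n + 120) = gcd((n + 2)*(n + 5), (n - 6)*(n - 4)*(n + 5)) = n + 5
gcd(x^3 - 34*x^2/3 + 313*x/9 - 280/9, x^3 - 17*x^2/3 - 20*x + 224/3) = x^2 - 29*x/3 + 56/3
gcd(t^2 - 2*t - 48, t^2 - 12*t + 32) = t - 8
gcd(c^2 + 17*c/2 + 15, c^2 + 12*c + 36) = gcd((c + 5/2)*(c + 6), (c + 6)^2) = c + 6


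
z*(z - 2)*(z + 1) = z^3 - z^2 - 2*z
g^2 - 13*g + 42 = (g - 7)*(g - 6)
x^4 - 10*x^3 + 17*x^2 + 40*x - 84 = (x - 7)*(x - 3)*(x - 2)*(x + 2)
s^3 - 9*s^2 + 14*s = s*(s - 7)*(s - 2)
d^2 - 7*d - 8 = (d - 8)*(d + 1)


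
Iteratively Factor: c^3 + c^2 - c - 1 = (c - 1)*(c^2 + 2*c + 1) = (c - 1)*(c + 1)*(c + 1)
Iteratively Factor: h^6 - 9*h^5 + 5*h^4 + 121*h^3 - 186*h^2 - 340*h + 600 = (h + 2)*(h^5 - 11*h^4 + 27*h^3 + 67*h^2 - 320*h + 300) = (h - 5)*(h + 2)*(h^4 - 6*h^3 - 3*h^2 + 52*h - 60) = (h - 5)*(h - 2)*(h + 2)*(h^3 - 4*h^2 - 11*h + 30) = (h - 5)*(h - 2)^2*(h + 2)*(h^2 - 2*h - 15) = (h - 5)*(h - 2)^2*(h + 2)*(h + 3)*(h - 5)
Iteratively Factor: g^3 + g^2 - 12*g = (g - 3)*(g^2 + 4*g) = (g - 3)*(g + 4)*(g)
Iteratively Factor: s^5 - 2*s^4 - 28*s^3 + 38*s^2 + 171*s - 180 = (s - 1)*(s^4 - s^3 - 29*s^2 + 9*s + 180) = (s - 1)*(s + 4)*(s^3 - 5*s^2 - 9*s + 45) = (s - 1)*(s + 3)*(s + 4)*(s^2 - 8*s + 15) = (s - 5)*(s - 1)*(s + 3)*(s + 4)*(s - 3)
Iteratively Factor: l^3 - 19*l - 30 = (l - 5)*(l^2 + 5*l + 6) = (l - 5)*(l + 2)*(l + 3)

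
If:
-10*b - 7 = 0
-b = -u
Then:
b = -7/10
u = -7/10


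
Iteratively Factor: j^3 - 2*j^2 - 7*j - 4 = (j + 1)*(j^2 - 3*j - 4) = (j - 4)*(j + 1)*(j + 1)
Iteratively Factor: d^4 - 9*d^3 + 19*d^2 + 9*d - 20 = (d - 5)*(d^3 - 4*d^2 - d + 4) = (d - 5)*(d + 1)*(d^2 - 5*d + 4) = (d - 5)*(d - 4)*(d + 1)*(d - 1)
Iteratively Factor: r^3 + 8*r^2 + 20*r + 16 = (r + 2)*(r^2 + 6*r + 8) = (r + 2)^2*(r + 4)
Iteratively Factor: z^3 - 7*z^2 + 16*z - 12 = (z - 3)*(z^2 - 4*z + 4) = (z - 3)*(z - 2)*(z - 2)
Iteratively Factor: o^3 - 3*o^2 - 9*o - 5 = (o + 1)*(o^2 - 4*o - 5) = (o + 1)^2*(o - 5)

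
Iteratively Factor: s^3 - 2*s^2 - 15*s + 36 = (s - 3)*(s^2 + s - 12) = (s - 3)^2*(s + 4)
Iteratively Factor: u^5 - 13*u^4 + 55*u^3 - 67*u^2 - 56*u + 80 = (u - 1)*(u^4 - 12*u^3 + 43*u^2 - 24*u - 80) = (u - 5)*(u - 1)*(u^3 - 7*u^2 + 8*u + 16) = (u - 5)*(u - 4)*(u - 1)*(u^2 - 3*u - 4) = (u - 5)*(u - 4)^2*(u - 1)*(u + 1)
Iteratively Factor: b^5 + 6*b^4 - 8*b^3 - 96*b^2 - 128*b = (b - 4)*(b^4 + 10*b^3 + 32*b^2 + 32*b) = b*(b - 4)*(b^3 + 10*b^2 + 32*b + 32) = b*(b - 4)*(b + 4)*(b^2 + 6*b + 8) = b*(b - 4)*(b + 2)*(b + 4)*(b + 4)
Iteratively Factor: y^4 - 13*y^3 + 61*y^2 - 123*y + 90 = (y - 3)*(y^3 - 10*y^2 + 31*y - 30) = (y - 3)*(y - 2)*(y^2 - 8*y + 15) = (y - 3)^2*(y - 2)*(y - 5)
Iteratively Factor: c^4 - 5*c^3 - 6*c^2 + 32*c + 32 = (c + 2)*(c^3 - 7*c^2 + 8*c + 16) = (c - 4)*(c + 2)*(c^2 - 3*c - 4) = (c - 4)*(c + 1)*(c + 2)*(c - 4)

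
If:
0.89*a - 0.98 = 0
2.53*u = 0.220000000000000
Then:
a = 1.10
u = 0.09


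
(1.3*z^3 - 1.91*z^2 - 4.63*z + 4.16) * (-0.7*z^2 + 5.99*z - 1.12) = -0.91*z^5 + 9.124*z^4 - 9.6559*z^3 - 28.5065*z^2 + 30.104*z - 4.6592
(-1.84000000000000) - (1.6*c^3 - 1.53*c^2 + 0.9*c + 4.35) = -1.6*c^3 + 1.53*c^2 - 0.9*c - 6.19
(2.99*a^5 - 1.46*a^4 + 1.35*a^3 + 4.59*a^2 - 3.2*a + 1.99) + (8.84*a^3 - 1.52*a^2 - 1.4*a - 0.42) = 2.99*a^5 - 1.46*a^4 + 10.19*a^3 + 3.07*a^2 - 4.6*a + 1.57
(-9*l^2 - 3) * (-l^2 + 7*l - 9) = 9*l^4 - 63*l^3 + 84*l^2 - 21*l + 27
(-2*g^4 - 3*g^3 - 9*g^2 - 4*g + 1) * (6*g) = -12*g^5 - 18*g^4 - 54*g^3 - 24*g^2 + 6*g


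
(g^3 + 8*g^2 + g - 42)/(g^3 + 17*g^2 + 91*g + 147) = (g - 2)/(g + 7)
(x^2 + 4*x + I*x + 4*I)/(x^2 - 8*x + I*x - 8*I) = (x + 4)/(x - 8)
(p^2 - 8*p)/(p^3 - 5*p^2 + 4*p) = (p - 8)/(p^2 - 5*p + 4)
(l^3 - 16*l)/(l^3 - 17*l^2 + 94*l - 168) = l*(l + 4)/(l^2 - 13*l + 42)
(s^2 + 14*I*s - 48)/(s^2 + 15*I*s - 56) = (s + 6*I)/(s + 7*I)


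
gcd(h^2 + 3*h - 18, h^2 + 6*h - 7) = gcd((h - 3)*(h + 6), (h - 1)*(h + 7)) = 1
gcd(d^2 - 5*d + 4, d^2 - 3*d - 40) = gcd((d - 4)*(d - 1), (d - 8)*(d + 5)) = 1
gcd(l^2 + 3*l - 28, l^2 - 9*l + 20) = l - 4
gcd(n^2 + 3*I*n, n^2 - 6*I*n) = n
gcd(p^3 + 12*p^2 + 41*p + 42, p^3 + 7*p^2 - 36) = p + 3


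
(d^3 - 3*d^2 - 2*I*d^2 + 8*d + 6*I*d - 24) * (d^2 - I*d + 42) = d^5 - 3*d^4 - 3*I*d^4 + 48*d^3 + 9*I*d^3 - 144*d^2 - 92*I*d^2 + 336*d + 276*I*d - 1008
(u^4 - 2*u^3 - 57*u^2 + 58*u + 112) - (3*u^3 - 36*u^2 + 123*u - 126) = u^4 - 5*u^3 - 21*u^2 - 65*u + 238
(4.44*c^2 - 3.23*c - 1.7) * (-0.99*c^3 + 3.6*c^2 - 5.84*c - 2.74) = -4.3956*c^5 + 19.1817*c^4 - 35.8746*c^3 + 0.577599999999997*c^2 + 18.7782*c + 4.658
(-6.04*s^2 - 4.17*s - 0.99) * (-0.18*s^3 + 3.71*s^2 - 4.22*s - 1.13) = 1.0872*s^5 - 21.6578*s^4 + 10.1963*s^3 + 20.7497*s^2 + 8.8899*s + 1.1187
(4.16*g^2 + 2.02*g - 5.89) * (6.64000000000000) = 27.6224*g^2 + 13.4128*g - 39.1096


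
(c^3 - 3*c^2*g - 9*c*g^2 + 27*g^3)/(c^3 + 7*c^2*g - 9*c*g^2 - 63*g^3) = (c - 3*g)/(c + 7*g)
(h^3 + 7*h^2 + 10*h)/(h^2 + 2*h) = h + 5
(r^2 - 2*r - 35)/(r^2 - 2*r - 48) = (-r^2 + 2*r + 35)/(-r^2 + 2*r + 48)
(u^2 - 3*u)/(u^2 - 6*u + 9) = u/(u - 3)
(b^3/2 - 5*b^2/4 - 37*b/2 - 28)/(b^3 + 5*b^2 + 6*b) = (2*b^2 - 9*b - 56)/(4*b*(b + 3))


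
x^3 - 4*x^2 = x^2*(x - 4)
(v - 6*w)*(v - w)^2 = v^3 - 8*v^2*w + 13*v*w^2 - 6*w^3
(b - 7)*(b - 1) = b^2 - 8*b + 7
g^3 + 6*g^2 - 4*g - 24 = (g - 2)*(g + 2)*(g + 6)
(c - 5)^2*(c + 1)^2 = c^4 - 8*c^3 + 6*c^2 + 40*c + 25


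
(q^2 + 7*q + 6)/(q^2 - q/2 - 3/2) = 2*(q + 6)/(2*q - 3)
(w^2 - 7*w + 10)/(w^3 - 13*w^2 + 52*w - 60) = 1/(w - 6)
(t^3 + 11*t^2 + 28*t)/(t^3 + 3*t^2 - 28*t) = (t + 4)/(t - 4)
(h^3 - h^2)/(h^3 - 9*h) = h*(h - 1)/(h^2 - 9)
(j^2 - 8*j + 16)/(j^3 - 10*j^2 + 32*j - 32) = 1/(j - 2)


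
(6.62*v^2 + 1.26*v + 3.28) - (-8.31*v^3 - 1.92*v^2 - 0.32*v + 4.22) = 8.31*v^3 + 8.54*v^2 + 1.58*v - 0.94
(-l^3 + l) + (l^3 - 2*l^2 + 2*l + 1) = -2*l^2 + 3*l + 1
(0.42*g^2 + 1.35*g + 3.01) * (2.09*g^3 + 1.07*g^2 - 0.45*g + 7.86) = 0.8778*g^5 + 3.2709*g^4 + 7.5464*g^3 + 5.9144*g^2 + 9.2565*g + 23.6586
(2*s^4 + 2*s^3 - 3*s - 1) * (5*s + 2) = 10*s^5 + 14*s^4 + 4*s^3 - 15*s^2 - 11*s - 2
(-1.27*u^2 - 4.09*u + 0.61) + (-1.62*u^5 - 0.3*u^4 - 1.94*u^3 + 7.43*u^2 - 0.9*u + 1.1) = -1.62*u^5 - 0.3*u^4 - 1.94*u^3 + 6.16*u^2 - 4.99*u + 1.71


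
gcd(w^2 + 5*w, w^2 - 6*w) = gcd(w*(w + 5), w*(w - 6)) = w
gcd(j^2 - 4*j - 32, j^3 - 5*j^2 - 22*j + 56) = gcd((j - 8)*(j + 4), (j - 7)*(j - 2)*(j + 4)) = j + 4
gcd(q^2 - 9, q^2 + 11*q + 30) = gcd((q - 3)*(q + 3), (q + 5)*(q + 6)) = 1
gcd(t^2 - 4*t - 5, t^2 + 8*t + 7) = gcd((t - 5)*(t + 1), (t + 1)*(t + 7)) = t + 1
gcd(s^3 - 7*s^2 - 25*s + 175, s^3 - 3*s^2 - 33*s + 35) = s^2 - 2*s - 35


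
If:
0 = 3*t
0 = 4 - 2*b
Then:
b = 2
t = 0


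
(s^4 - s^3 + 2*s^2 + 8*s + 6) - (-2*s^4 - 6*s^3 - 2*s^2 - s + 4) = 3*s^4 + 5*s^3 + 4*s^2 + 9*s + 2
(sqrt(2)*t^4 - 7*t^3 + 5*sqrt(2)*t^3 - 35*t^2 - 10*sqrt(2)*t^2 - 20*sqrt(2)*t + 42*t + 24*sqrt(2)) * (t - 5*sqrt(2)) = sqrt(2)*t^5 - 17*t^4 + 5*sqrt(2)*t^4 - 85*t^3 + 25*sqrt(2)*t^3 + 142*t^2 + 155*sqrt(2)*t^2 - 186*sqrt(2)*t + 200*t - 240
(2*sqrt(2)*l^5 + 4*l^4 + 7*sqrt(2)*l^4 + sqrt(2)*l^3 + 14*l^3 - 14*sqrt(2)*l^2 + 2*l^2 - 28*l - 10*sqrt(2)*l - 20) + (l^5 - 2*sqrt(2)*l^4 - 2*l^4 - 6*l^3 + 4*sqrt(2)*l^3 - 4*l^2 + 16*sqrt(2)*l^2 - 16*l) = l^5 + 2*sqrt(2)*l^5 + 2*l^4 + 5*sqrt(2)*l^4 + 5*sqrt(2)*l^3 + 8*l^3 - 2*l^2 + 2*sqrt(2)*l^2 - 44*l - 10*sqrt(2)*l - 20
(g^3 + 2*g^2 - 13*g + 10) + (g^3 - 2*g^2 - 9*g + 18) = 2*g^3 - 22*g + 28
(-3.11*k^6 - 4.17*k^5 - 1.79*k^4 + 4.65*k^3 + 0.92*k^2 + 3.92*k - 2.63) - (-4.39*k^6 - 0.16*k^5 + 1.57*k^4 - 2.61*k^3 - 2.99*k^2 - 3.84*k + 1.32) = 1.28*k^6 - 4.01*k^5 - 3.36*k^4 + 7.26*k^3 + 3.91*k^2 + 7.76*k - 3.95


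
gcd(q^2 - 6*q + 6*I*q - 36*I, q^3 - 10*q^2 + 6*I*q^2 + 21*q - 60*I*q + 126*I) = q + 6*I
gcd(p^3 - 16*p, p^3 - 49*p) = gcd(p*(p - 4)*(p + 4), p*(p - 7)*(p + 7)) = p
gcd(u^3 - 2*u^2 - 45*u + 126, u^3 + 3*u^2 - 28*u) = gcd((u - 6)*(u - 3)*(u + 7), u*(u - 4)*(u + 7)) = u + 7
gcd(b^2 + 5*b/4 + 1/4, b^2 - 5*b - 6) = b + 1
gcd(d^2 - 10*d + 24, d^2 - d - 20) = 1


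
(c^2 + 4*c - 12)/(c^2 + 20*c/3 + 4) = 3*(c - 2)/(3*c + 2)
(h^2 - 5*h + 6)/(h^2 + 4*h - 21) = (h - 2)/(h + 7)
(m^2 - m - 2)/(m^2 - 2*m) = (m + 1)/m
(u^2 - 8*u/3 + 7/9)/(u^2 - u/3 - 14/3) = (u - 1/3)/(u + 2)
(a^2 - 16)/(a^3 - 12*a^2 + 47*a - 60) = (a + 4)/(a^2 - 8*a + 15)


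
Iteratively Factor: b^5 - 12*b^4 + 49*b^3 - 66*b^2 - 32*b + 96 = (b - 4)*(b^4 - 8*b^3 + 17*b^2 + 2*b - 24) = (b - 4)*(b - 3)*(b^3 - 5*b^2 + 2*b + 8) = (b - 4)*(b - 3)*(b + 1)*(b^2 - 6*b + 8) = (b - 4)*(b - 3)*(b - 2)*(b + 1)*(b - 4)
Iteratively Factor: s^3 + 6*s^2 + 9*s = (s + 3)*(s^2 + 3*s) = s*(s + 3)*(s + 3)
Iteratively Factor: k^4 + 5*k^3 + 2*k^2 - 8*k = (k + 2)*(k^3 + 3*k^2 - 4*k) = k*(k + 2)*(k^2 + 3*k - 4) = k*(k + 2)*(k + 4)*(k - 1)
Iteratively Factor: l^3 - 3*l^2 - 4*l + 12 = (l - 2)*(l^2 - l - 6) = (l - 2)*(l + 2)*(l - 3)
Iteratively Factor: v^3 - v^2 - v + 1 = (v - 1)*(v^2 - 1) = (v - 1)^2*(v + 1)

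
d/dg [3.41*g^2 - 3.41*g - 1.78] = 6.82*g - 3.41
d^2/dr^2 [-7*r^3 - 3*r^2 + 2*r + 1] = -42*r - 6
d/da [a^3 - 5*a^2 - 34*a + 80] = 3*a^2 - 10*a - 34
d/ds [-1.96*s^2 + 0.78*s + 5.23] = 0.78 - 3.92*s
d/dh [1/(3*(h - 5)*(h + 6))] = (-2*h - 1)/(3*(h^4 + 2*h^3 - 59*h^2 - 60*h + 900))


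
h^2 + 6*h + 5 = (h + 1)*(h + 5)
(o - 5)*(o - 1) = o^2 - 6*o + 5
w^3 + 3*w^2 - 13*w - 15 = (w - 3)*(w + 1)*(w + 5)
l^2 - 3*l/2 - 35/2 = (l - 5)*(l + 7/2)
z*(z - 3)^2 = z^3 - 6*z^2 + 9*z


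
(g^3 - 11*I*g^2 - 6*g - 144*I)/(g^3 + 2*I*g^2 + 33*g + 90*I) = (g - 8*I)/(g + 5*I)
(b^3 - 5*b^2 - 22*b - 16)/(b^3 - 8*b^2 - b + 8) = (b + 2)/(b - 1)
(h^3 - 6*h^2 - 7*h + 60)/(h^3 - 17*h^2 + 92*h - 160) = (h + 3)/(h - 8)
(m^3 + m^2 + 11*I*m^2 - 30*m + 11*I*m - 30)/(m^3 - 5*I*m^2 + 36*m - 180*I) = (m^2 + m*(1 + 5*I) + 5*I)/(m^2 - 11*I*m - 30)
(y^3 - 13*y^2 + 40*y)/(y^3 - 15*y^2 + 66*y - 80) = y/(y - 2)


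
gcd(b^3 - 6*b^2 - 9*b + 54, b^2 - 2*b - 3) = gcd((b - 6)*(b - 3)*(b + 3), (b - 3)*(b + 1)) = b - 3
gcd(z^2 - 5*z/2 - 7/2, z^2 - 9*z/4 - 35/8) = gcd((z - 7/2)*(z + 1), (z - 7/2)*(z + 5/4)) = z - 7/2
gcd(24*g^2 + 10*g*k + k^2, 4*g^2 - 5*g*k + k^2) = 1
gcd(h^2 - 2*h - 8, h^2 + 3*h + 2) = h + 2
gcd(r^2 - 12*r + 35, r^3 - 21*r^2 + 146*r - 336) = r - 7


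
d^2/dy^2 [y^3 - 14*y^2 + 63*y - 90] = 6*y - 28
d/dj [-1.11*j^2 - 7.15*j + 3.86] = -2.22*j - 7.15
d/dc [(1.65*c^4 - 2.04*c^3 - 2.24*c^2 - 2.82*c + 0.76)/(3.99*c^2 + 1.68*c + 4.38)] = (13.167*c^5 + 0.176399999999997*c^4 + 22.0536*c^3 - 19.317*c^2 - 25.6872*c - 13.6284)/(15.9201*c^4 + 13.4064*c^3 + 37.7748*c^2 + 14.7168*c + 19.1844)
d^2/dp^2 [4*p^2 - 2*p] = 8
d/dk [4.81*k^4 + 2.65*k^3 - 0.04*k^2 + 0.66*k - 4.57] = 19.24*k^3 + 7.95*k^2 - 0.08*k + 0.66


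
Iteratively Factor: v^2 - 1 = (v - 1)*(v + 1)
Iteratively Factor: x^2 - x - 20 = (x - 5)*(x + 4)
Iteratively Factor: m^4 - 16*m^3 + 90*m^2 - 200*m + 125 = (m - 5)*(m^3 - 11*m^2 + 35*m - 25) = (m - 5)^2*(m^2 - 6*m + 5) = (m - 5)^2*(m - 1)*(m - 5)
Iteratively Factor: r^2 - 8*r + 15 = (r - 5)*(r - 3)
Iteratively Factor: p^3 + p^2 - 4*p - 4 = (p + 1)*(p^2 - 4) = (p + 1)*(p + 2)*(p - 2)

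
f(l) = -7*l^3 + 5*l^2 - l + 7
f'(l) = -21*l^2 + 10*l - 1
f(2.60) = -84.83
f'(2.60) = -116.96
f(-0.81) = 14.81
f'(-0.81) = -22.88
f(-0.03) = 7.03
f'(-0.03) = -1.32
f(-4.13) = 589.53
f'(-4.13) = -400.49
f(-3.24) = 300.81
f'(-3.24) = -253.85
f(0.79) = 5.88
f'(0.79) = -6.21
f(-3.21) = 293.26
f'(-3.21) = -249.49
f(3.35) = -203.41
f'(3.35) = -203.17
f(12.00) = -11381.00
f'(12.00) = -2905.00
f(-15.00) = 24772.00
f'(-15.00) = -4876.00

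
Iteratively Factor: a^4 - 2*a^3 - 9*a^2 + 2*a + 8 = (a + 1)*(a^3 - 3*a^2 - 6*a + 8) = (a - 1)*(a + 1)*(a^2 - 2*a - 8) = (a - 4)*(a - 1)*(a + 1)*(a + 2)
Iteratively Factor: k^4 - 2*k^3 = (k)*(k^3 - 2*k^2) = k^2*(k^2 - 2*k) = k^3*(k - 2)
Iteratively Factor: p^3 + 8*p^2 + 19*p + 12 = (p + 4)*(p^2 + 4*p + 3) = (p + 1)*(p + 4)*(p + 3)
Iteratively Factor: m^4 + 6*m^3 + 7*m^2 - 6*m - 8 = (m + 4)*(m^3 + 2*m^2 - m - 2) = (m + 2)*(m + 4)*(m^2 - 1) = (m + 1)*(m + 2)*(m + 4)*(m - 1)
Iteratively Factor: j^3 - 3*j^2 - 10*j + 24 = (j + 3)*(j^2 - 6*j + 8) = (j - 4)*(j + 3)*(j - 2)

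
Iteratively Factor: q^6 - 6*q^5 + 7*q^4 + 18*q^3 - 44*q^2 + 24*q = (q - 2)*(q^5 - 4*q^4 - q^3 + 16*q^2 - 12*q) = (q - 2)*(q - 1)*(q^4 - 3*q^3 - 4*q^2 + 12*q) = (q - 3)*(q - 2)*(q - 1)*(q^3 - 4*q) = (q - 3)*(q - 2)*(q - 1)*(q + 2)*(q^2 - 2*q) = q*(q - 3)*(q - 2)*(q - 1)*(q + 2)*(q - 2)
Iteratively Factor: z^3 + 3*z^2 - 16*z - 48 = (z + 3)*(z^2 - 16) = (z + 3)*(z + 4)*(z - 4)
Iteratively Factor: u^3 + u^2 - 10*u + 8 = (u - 1)*(u^2 + 2*u - 8) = (u - 1)*(u + 4)*(u - 2)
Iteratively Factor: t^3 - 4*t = (t - 2)*(t^2 + 2*t) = (t - 2)*(t + 2)*(t)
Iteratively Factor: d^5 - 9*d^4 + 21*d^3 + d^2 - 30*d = (d)*(d^4 - 9*d^3 + 21*d^2 + d - 30) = d*(d - 3)*(d^3 - 6*d^2 + 3*d + 10) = d*(d - 3)*(d + 1)*(d^2 - 7*d + 10) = d*(d - 5)*(d - 3)*(d + 1)*(d - 2)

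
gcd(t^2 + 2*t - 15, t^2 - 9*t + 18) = t - 3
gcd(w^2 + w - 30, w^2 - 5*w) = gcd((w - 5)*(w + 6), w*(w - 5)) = w - 5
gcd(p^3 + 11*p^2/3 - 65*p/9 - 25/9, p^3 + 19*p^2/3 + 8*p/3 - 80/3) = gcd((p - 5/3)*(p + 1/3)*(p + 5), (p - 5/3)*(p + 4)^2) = p - 5/3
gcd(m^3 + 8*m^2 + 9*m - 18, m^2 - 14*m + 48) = 1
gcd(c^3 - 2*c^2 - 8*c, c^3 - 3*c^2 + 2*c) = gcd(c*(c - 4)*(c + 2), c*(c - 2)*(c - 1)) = c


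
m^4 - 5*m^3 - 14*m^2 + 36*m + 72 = (m - 6)*(m - 3)*(m + 2)^2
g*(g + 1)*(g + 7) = g^3 + 8*g^2 + 7*g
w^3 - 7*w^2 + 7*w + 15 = (w - 5)*(w - 3)*(w + 1)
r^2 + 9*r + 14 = (r + 2)*(r + 7)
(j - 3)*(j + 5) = j^2 + 2*j - 15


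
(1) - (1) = 0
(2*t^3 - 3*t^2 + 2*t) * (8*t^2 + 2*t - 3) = 16*t^5 - 20*t^4 + 4*t^3 + 13*t^2 - 6*t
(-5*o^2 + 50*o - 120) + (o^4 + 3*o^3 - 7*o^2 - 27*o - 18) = o^4 + 3*o^3 - 12*o^2 + 23*o - 138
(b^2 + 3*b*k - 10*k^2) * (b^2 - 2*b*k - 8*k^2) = b^4 + b^3*k - 24*b^2*k^2 - 4*b*k^3 + 80*k^4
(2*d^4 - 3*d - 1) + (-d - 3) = 2*d^4 - 4*d - 4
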